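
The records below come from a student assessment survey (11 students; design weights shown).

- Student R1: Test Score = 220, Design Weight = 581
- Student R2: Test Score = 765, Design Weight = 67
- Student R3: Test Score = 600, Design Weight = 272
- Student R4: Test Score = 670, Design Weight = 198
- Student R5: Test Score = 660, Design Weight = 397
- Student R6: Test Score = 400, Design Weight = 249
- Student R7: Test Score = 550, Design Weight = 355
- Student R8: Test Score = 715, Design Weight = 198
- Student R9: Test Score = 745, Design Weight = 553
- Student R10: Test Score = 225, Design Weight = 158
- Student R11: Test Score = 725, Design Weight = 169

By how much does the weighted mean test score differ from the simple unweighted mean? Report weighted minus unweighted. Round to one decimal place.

-25.1

Unweighted sum = 220 + 765 + 600 + 670 + 660 + 400 + 550 + 715 + 745 + 225 + 725 = 6275
Unweighted mean = 6275 / 11 = 570.45455
Weighted sum = 220×581 + 765×67 + 600×272 + 670×198 + 660×397 + 400×249 + 550×355 + 715×198 + 745×553 + 225×158 + 725×169
  = 1743435
Sum of weights = 581 + 67 + 272 + 198 + 397 + 249 + 355 + 198 + 553 + 158 + 169 = 3197
Weighted mean = 1743435 / 3197 = 545.33469
Difference (weighted minus unweighted) = -25.119857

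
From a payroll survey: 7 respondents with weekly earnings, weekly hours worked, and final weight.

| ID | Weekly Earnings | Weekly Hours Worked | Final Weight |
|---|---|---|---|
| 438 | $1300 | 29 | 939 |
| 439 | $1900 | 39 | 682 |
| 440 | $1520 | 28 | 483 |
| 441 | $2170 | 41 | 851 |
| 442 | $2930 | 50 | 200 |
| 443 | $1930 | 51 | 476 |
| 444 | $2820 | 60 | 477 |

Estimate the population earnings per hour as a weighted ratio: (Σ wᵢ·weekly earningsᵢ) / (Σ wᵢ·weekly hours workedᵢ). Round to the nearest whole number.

48

Σ wᵢ·y = 7947150
Σ wᵢ·x = 29×939 + 39×682 + 28×483 + 41×851 + 50×200 + 51×476 + 60×477
  = 27231 + 26598 + 13524 + 34891 + 10000 + 24276 + 28620 = 165140
Ratio = 7947150 / 165140 = 48.123713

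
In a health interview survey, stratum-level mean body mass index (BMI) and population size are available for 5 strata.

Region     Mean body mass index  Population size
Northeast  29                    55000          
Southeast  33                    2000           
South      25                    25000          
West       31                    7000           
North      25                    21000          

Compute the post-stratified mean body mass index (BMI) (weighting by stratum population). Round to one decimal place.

27.5

Σ Nₕ·x̄ₕ = 29×55000 + 33×2000 + 25×25000 + 31×7000 + 25×21000
  = 1595000 + 66000 + 625000 + 217000 + 525000 = 3028000
Σ Nₕ = 55000 + 2000 + 25000 + 7000 + 21000 = 110000
Overall mean = 3028000 / 110000 = 27.527273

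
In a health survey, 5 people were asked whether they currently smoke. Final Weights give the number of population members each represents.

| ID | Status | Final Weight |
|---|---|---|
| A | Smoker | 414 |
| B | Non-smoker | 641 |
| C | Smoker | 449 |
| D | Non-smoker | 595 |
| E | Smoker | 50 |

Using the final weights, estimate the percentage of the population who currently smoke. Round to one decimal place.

Sum of weights for 'Smoker' = 414 + 449 + 50 = 913
Total weight = 414 + 641 + 449 + 595 + 50 = 2149
Weighted proportion = 913 / 2149 = 0.42484877 → 42.484877%

42.5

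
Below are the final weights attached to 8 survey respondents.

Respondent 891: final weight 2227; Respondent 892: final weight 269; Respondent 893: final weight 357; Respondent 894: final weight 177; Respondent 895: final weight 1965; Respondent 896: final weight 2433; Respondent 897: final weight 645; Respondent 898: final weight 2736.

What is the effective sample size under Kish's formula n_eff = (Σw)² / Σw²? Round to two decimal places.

Σ wᵢ = 10809
Σ wᵢ² = 4959529 + 72361 + 127449 + 31329 + 3861225 + 5919489 + 416025 + 7485696 = 22873103
n_eff = 10809² / 22873103 = 116834481 / 22873103 = 5.1079419

5.11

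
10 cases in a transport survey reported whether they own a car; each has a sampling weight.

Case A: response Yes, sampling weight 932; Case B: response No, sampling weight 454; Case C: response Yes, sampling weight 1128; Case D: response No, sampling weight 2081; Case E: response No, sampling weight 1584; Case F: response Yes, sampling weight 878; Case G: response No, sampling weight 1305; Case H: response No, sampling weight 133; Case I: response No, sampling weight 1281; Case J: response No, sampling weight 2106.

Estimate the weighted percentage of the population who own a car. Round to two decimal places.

Sum of weights for 'Yes' = 932 + 1128 + 878 = 2938
Total weight = 932 + 454 + 1128 + 2081 + 1584 + 878 + 1305 + 133 + 1281 + 2106 = 11882
Weighted proportion = 2938 / 11882 = 0.24726477 → 24.726477%

24.73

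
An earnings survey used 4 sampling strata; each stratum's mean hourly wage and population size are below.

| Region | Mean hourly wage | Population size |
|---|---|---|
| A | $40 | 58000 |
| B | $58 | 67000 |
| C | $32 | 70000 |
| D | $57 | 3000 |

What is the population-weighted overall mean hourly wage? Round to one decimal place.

Σ Nₕ·x̄ₕ = 40×58000 + 58×67000 + 32×70000 + 57×3000
  = 2320000 + 3886000 + 2240000 + 171000 = 8617000
Σ Nₕ = 58000 + 67000 + 70000 + 3000 = 198000
Overall mean = 8617000 / 198000 = 43.520202

43.5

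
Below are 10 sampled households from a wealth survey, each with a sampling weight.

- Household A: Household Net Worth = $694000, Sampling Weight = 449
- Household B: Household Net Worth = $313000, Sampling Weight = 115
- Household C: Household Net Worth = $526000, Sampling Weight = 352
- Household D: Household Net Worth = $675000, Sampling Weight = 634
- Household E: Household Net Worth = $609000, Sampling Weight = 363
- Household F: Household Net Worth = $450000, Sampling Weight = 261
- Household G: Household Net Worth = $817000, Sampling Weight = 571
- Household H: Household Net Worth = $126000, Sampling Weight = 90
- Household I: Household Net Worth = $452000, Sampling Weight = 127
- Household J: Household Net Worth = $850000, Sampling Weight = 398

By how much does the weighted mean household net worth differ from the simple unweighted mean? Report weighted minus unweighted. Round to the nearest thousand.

95000

Unweighted sum = 694000 + 313000 + 526000 + 675000 + 609000 + 450000 + 817000 + 126000 + 452000 + 850000 = 5512000
Unweighted mean = 5512000 / 10 = 551200
Weighted sum = 694000×449 + 313000×115 + 526000×352 + 675000×634 + 609000×363 + 450000×261 + 817000×571 + 126000×90 + 452000×127 + 850000×398
  = 2172771000
Sum of weights = 449 + 115 + 352 + 634 + 363 + 261 + 571 + 90 + 127 + 398 = 3360
Weighted mean = 2172771000 / 3360 = 646658.04
Difference (weighted minus unweighted) = 95458.036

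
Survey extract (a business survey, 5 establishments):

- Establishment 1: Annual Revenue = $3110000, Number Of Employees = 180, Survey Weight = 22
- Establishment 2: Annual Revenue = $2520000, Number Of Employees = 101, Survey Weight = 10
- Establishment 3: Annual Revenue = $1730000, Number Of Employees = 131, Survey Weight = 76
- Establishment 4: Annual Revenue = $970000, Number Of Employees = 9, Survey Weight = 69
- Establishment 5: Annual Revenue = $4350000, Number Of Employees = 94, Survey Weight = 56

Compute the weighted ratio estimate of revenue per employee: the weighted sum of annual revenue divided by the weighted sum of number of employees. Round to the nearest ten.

25740

Σ wᵢ·y = 3110000×22 + 2520000×10 + 1730000×76 + 970000×69 + 4350000×56
  = 535630000
Σ wᵢ·x = 180×22 + 101×10 + 131×76 + 9×69 + 94×56
  = 20811
Ratio = 535630000 / 20811 = 25737.831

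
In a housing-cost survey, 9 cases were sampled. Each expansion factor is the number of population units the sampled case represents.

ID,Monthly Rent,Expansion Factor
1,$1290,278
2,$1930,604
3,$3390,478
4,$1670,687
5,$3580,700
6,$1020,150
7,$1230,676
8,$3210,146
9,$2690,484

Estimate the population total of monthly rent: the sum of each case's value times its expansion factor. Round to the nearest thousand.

Weighted total = 1290×278 + 1930×604 + 3390×478 + 1670×687 + 3580×700 + 1020×150 + 1230×676 + 3210×146 + 2690×484
  = 9553150

9553000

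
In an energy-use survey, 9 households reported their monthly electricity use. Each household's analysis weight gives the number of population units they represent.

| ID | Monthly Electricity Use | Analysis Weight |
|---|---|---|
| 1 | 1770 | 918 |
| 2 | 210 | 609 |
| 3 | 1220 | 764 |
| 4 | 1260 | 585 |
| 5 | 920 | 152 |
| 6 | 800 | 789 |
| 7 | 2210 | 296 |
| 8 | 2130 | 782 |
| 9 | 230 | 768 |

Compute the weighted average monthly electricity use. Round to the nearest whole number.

Weighted sum = 1770×918 + 210×609 + 1220×764 + 1260×585 + 920×152 + 800×789 + 2210×296 + 2130×782 + 230×768
  = 1624860 + 127890 + 932080 + 737100 + 139840 + 631200 + 654160 + 1665660 + 176640 = 6689430
Sum of weights = 5663
Weighted mean = 6689430 / 5663 = 1181.252

1181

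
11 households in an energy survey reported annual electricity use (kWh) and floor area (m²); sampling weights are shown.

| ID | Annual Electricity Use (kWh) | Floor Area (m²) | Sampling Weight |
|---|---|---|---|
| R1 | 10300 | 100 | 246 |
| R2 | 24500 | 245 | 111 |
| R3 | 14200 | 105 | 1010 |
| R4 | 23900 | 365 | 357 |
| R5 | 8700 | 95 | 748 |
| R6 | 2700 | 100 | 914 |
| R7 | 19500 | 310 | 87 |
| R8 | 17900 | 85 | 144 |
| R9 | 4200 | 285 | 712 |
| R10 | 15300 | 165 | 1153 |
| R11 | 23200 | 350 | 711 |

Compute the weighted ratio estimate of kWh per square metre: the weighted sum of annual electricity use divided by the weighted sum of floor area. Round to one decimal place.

69.4

Σ wᵢ·y = 10300×246 + 24500×111 + 14200×1010 + 23900×357 + 8700×748 + 2700×914 + 19500×87 + 17900×144 + 4200×712 + 15300×1153 + 23200×711
  = 2533800 + 2719500 + 14342000 + 8532300 + 6507600 + 2467800 + 1696500 + 2577600 + 2990400 + 17640900 + 16495200 = 78503600
Σ wᵢ·x = 100×246 + 245×111 + 105×1010 + 365×357 + 95×748 + 100×914 + 310×87 + 85×144 + 285×712 + 165×1153 + 350×711
  = 1131835
Ratio = 78503600 / 1131835 = 69.35958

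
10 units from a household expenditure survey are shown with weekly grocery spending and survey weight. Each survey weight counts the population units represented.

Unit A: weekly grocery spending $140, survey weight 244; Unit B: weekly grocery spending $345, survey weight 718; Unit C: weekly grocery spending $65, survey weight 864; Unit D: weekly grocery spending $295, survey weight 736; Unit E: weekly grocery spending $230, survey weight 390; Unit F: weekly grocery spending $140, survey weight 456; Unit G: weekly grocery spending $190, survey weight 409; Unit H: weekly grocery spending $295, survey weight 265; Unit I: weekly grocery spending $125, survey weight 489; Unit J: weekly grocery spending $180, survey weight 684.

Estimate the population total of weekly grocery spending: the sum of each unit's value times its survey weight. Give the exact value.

Weighted total = 1048820

1048820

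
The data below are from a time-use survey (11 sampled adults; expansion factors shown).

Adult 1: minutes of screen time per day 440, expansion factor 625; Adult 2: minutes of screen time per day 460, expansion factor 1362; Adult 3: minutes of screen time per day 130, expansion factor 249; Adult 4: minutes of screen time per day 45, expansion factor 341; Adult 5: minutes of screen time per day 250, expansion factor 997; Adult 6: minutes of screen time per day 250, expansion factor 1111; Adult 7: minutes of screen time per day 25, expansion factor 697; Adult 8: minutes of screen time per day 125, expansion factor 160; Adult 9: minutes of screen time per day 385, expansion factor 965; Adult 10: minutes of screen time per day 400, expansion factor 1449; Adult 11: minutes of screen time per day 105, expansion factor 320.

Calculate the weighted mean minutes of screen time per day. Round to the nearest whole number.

Weighted sum = 2498385
Sum of weights = 625 + 1362 + 249 + 341 + 997 + 1111 + 697 + 160 + 965 + 1449 + 320 = 8276
Weighted mean = 2498385 / 8276 = 301.88316

302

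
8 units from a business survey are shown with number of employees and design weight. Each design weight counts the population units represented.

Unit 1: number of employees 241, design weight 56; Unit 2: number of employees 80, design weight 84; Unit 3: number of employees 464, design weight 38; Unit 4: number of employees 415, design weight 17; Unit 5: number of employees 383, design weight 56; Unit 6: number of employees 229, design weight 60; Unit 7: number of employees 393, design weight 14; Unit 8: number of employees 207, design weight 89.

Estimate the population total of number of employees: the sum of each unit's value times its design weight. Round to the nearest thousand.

Weighted total = 241×56 + 80×84 + 464×38 + 415×17 + 383×56 + 229×60 + 393×14 + 207×89
  = 13496 + 6720 + 17632 + 7055 + 21448 + 13740 + 5502 + 18423 = 104016

104000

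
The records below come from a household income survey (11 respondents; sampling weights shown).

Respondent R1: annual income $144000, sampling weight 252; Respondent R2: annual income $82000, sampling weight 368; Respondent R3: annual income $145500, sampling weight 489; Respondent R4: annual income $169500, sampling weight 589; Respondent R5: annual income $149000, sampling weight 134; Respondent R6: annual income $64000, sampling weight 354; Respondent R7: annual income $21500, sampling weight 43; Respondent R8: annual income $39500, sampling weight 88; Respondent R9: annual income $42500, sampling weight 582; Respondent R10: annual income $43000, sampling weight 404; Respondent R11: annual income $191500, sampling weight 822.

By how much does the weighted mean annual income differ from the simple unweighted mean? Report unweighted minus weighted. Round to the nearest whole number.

-18059

Unweighted sum = 144000 + 82000 + 145500 + 169500 + 149000 + 64000 + 21500 + 39500 + 42500 + 43000 + 191500 = 1092000
Unweighted mean = 1092000 / 11 = 99272.727
Weighted sum = 144000×252 + 82000×368 + 145500×489 + 169500×589 + 149000×134 + 64000×354 + 21500×43 + 39500×88 + 42500×582 + 43000×404 + 191500×822
  = 36288000 + 30176000 + 71149500 + 99835500 + 19966000 + 22656000 + 924500 + 3476000 + 24735000 + 17372000 + 157413000 = 483991500
Sum of weights = 252 + 368 + 489 + 589 + 134 + 354 + 43 + 88 + 582 + 404 + 822 = 4125
Weighted mean = 483991500 / 4125 = 117331.27
Difference (unweighted minus weighted) = -18058.545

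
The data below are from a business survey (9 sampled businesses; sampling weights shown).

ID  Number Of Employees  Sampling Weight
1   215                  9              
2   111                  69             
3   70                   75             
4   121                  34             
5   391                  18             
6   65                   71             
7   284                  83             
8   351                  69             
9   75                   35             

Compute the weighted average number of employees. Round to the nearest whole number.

Weighted sum = 215×9 + 111×69 + 70×75 + 121×34 + 391×18 + 65×71 + 284×83 + 351×69 + 75×35
  = 1935 + 7659 + 5250 + 4114 + 7038 + 4615 + 23572 + 24219 + 2625 = 81027
Sum of weights = 9 + 69 + 75 + 34 + 18 + 71 + 83 + 69 + 35 = 463
Weighted mean = 81027 / 463 = 175.00432

175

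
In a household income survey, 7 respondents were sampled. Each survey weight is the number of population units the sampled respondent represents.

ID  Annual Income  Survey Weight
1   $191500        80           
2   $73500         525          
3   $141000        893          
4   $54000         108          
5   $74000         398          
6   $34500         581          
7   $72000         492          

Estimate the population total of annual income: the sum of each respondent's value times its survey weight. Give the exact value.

270573000

Weighted total = 191500×80 + 73500×525 + 141000×893 + 54000×108 + 74000×398 + 34500×581 + 72000×492
  = 15320000 + 38587500 + 125913000 + 5832000 + 29452000 + 20044500 + 35424000 = 270573000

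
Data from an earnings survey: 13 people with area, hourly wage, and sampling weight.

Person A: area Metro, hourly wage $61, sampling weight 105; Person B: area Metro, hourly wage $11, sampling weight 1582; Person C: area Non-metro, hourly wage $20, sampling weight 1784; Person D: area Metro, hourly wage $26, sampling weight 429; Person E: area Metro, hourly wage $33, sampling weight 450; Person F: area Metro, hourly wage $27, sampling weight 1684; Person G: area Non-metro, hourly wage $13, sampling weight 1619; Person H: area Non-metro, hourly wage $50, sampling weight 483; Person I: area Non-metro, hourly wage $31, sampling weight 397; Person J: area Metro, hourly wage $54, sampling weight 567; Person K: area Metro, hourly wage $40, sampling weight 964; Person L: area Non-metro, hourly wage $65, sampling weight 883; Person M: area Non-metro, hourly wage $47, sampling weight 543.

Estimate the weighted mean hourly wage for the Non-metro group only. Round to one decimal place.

Non-metro rows: C, G, H, I, L, M
Weighted sum = 20×1784 + 13×1619 + 50×483 + 31×397 + 65×883 + 47×543
  = 35680 + 21047 + 24150 + 12307 + 57395 + 25521 = 176100
Sum of weights = 1784 + 1619 + 483 + 397 + 883 + 543 = 5709
Weighted mean = 176100 / 5709 = 30.846033

30.8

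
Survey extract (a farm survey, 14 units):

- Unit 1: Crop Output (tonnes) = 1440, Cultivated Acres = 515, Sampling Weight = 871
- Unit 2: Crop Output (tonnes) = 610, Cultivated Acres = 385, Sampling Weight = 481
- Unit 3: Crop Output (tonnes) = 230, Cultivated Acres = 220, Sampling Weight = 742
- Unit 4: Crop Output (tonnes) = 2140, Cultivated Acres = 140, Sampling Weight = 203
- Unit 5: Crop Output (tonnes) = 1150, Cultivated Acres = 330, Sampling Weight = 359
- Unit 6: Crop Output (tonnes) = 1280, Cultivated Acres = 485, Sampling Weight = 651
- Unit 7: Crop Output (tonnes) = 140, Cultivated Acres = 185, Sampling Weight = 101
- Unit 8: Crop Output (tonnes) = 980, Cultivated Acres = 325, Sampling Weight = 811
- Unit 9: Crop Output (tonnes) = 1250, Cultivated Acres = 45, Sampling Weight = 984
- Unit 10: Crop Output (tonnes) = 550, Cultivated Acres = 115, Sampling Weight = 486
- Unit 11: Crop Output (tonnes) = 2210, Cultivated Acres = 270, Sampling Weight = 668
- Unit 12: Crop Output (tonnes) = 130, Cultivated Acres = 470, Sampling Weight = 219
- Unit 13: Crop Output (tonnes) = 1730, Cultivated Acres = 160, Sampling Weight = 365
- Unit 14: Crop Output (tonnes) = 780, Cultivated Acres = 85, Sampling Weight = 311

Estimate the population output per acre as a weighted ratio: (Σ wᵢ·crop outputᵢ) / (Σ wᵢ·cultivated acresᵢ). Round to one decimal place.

4.0

Σ wᵢ·y = 8083860
Σ wᵢ·x = 2010170
Ratio = 8083860 / 2010170 = 4.0214808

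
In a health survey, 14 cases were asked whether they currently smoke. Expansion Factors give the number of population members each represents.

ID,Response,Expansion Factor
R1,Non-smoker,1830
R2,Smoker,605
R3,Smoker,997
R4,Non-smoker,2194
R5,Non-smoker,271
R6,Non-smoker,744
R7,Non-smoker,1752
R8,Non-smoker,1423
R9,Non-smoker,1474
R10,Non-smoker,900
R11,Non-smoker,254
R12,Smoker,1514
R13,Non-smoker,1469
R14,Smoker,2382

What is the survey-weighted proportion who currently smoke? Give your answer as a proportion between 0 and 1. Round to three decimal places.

Sum of weights for 'Smoker' = 605 + 997 + 1514 + 2382 = 5498
Total weight = 17809
Weighted proportion = 5498 / 17809 = 0.30872031

0.309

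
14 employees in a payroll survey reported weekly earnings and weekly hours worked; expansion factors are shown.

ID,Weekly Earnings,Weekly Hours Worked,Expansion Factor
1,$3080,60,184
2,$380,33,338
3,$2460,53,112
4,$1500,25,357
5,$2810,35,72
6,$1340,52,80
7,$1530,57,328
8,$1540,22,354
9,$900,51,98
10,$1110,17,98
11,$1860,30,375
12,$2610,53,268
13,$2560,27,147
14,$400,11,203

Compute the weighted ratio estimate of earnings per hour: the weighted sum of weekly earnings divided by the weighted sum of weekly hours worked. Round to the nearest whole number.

45

Σ wᵢ·y = 4914180
Σ wᵢ·x = 108539
Ratio = 4914180 / 108539 = 45.275707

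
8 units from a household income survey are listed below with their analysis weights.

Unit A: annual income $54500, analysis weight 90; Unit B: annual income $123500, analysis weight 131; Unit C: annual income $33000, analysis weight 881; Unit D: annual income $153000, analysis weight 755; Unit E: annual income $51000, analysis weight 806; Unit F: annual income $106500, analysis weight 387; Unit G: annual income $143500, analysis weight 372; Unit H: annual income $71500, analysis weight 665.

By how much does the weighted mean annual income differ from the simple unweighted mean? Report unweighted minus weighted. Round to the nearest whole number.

Unweighted sum = 736500
Unweighted mean = 736500 / 8 = 92062.5
Weighted sum = 54500×90 + 123500×131 + 33000×881 + 153000×755 + 51000×806 + 106500×387 + 143500×372 + 71500×665
  = 348922500
Sum of weights = 90 + 131 + 881 + 755 + 806 + 387 + 372 + 665 = 4087
Weighted mean = 348922500 / 4087 = 85373.746
Difference (unweighted minus weighted) = 6688.754

6689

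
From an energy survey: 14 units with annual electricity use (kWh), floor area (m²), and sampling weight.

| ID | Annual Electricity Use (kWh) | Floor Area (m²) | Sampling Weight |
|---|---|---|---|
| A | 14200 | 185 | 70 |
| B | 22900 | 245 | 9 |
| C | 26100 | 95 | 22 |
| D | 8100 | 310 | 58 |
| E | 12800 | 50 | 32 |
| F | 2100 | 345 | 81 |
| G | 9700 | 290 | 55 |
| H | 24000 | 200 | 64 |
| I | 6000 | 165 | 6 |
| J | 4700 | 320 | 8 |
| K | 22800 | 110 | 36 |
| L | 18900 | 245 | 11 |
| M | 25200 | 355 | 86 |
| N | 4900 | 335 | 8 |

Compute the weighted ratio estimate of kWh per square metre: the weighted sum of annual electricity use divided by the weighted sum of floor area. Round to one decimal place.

Σ wᵢ·y = 8202000
Σ wᵢ·x = 136935
Ratio = 8202000 / 136935 = 59.897031

59.9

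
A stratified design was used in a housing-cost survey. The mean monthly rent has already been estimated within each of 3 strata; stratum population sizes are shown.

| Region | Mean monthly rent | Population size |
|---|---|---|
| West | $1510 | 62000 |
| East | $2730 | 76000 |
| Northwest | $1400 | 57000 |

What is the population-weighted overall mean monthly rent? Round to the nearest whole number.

Σ Nₕ·x̄ₕ = 1510×62000 + 2730×76000 + 1400×57000
  = 93620000 + 207480000 + 79800000 = 380900000
Σ Nₕ = 62000 + 76000 + 57000 = 195000
Overall mean = 380900000 / 195000 = 1953.3333

1953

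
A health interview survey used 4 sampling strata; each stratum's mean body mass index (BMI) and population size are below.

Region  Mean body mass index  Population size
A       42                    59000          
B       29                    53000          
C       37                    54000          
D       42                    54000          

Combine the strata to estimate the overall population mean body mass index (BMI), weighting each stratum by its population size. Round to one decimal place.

Σ Nₕ·x̄ₕ = 42×59000 + 29×53000 + 37×54000 + 42×54000
  = 2478000 + 1537000 + 1998000 + 2268000 = 8281000
Σ Nₕ = 59000 + 53000 + 54000 + 54000 = 220000
Overall mean = 8281000 / 220000 = 37.640909

37.6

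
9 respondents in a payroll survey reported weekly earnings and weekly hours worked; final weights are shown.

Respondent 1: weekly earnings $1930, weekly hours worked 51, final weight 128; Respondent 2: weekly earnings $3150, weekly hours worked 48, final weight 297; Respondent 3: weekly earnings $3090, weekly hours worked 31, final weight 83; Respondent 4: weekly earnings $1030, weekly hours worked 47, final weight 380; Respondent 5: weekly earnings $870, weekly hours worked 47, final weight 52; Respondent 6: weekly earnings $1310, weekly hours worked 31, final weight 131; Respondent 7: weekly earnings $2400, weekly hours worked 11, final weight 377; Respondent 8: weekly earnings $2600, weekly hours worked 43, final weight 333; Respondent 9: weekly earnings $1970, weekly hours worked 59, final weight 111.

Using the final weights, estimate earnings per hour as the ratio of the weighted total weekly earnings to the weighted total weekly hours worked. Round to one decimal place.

Σ wᵢ·y = 1930×128 + 3150×297 + 3090×83 + 1030×380 + 870×52 + 1310×131 + 2400×377 + 2600×333 + 1970×111
  = 247040 + 935550 + 256470 + 391400 + 45240 + 171610 + 904800 + 865800 + 218670 = 4036580
Σ wᵢ·x = 51×128 + 48×297 + 31×83 + 47×380 + 47×52 + 31×131 + 11×377 + 43×333 + 59×111
  = 72737
Ratio = 4036580 / 72737 = 55.495552

55.5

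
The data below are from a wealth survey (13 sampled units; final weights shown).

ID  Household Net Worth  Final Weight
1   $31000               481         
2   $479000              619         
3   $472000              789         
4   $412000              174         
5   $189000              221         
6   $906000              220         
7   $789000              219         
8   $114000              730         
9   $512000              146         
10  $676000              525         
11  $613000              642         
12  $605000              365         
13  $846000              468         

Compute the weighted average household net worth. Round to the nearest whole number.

480900

Weighted sum = 2692559000
Sum of weights = 5599
Weighted mean = 2692559000 / 5599 = 480899.98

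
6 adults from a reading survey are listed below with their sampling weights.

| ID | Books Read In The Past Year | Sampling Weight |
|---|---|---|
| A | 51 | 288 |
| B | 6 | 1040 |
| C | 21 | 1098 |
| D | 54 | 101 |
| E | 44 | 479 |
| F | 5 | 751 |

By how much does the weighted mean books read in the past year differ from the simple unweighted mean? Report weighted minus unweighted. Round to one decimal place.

-10.4

Unweighted sum = 181
Unweighted mean = 181 / 6 = 30.166667
Weighted sum = 51×288 + 6×1040 + 21×1098 + 54×101 + 44×479 + 5×751
  = 74271
Sum of weights = 288 + 1040 + 1098 + 101 + 479 + 751 = 3757
Weighted mean = 74271 / 3757 = 19.768698
Difference (weighted minus unweighted) = -10.397968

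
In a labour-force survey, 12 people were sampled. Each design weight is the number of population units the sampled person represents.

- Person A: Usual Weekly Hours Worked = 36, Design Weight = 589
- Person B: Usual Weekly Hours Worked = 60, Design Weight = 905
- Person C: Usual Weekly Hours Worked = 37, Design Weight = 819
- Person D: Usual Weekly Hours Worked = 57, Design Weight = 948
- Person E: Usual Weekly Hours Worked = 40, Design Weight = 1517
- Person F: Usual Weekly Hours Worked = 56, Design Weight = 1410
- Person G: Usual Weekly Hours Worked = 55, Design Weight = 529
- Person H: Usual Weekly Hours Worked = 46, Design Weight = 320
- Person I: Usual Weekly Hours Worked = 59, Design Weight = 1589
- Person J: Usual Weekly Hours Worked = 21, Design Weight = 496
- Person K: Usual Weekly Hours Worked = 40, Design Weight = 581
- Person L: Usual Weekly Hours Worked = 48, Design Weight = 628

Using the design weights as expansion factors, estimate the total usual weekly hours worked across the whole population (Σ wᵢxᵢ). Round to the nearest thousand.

501000

Weighted total = 36×589 + 60×905 + 37×819 + 57×948 + 40×1517 + 56×1410 + 55×529 + 46×320 + 59×1589 + 21×496 + 40×581 + 48×628
  = 21204 + 54300 + 30303 + 54036 + 60680 + 78960 + 29095 + 14720 + 93751 + 10416 + 23240 + 30144 = 500849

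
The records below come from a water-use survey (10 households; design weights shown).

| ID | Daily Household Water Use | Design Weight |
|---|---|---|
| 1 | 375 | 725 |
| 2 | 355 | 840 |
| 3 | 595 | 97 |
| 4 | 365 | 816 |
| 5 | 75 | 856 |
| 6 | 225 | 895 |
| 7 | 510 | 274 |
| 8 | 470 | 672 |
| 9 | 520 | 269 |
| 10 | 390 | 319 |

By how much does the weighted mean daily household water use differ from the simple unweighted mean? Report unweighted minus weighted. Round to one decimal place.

56.4

Unweighted sum = 375 + 355 + 595 + 365 + 75 + 225 + 510 + 470 + 520 + 390 = 3880
Unweighted mean = 3880 / 10 = 388
Weighted sum = 375×725 + 355×840 + 595×97 + 365×816 + 75×856 + 225×895 + 510×274 + 470×672 + 520×269 + 390×319
  = 271875 + 298200 + 57715 + 297840 + 64200 + 201375 + 139740 + 315840 + 139880 + 124410 = 1911075
Sum of weights = 5763
Weighted mean = 1911075 / 5763 = 331.61114
Difference (unweighted minus weighted) = 56.38886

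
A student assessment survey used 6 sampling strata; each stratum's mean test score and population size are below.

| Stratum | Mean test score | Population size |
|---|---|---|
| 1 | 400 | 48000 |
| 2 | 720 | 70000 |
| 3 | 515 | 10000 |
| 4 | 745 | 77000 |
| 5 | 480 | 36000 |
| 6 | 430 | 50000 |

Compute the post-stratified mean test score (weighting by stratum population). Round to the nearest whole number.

Σ Nₕ·x̄ₕ = 400×48000 + 720×70000 + 515×10000 + 745×77000 + 480×36000 + 430×50000
  = 170895000
Σ Nₕ = 48000 + 70000 + 10000 + 77000 + 36000 + 50000 = 291000
Overall mean = 170895000 / 291000 = 587.26804

587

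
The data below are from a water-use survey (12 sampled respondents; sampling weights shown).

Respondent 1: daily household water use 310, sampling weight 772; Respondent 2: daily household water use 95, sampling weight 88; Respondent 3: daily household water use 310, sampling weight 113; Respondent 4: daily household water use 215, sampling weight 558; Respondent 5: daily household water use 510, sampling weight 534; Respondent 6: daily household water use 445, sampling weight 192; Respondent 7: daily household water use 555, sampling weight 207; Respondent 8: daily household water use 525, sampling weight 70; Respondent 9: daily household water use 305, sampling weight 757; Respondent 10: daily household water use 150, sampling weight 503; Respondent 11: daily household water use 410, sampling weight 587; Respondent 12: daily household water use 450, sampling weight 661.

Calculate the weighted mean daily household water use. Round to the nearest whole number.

Weighted sum = 310×772 + 95×88 + 310×113 + 215×558 + 510×534 + 445×192 + 555×207 + 525×70 + 305×757 + 150×503 + 410×587 + 450×661
  = 239320 + 8360 + 35030 + 119970 + 272340 + 85440 + 114885 + 36750 + 230885 + 75450 + 240670 + 297450 = 1756550
Sum of weights = 5042
Weighted mean = 1756550 / 5042 = 348.38358

348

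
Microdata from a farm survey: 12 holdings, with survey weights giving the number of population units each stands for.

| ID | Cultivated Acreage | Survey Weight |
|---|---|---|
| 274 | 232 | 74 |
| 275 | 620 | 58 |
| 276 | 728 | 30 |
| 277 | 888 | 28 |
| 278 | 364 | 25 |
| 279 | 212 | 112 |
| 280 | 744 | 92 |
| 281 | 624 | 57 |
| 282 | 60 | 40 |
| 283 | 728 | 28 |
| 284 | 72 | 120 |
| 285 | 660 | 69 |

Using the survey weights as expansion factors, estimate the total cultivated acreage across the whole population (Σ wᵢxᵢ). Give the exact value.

Weighted total = 232×74 + 620×58 + 728×30 + 888×28 + 364×25 + 212×112 + 744×92 + 624×57 + 60×40 + 728×28 + 72×120 + 660×69
  = 17168 + 35960 + 21840 + 24864 + 9100 + 23744 + 68448 + 35568 + 2400 + 20384 + 8640 + 45540 = 313656

313656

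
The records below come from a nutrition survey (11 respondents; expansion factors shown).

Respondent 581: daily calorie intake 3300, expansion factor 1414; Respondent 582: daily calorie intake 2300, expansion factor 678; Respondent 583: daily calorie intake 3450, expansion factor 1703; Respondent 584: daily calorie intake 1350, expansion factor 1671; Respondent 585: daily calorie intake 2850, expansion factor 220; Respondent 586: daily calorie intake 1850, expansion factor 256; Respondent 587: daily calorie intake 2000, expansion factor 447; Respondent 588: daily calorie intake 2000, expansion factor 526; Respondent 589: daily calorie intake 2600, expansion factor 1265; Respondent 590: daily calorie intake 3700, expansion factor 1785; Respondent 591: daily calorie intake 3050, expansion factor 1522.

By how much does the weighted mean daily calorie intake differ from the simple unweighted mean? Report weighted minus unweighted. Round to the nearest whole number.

194

Unweighted sum = 28450
Unweighted mean = 28450 / 11 = 2586.3636
Weighted sum = 3300×1414 + 2300×678 + 3450×1703 + 1350×1671 + 2850×220 + 1850×256 + 2000×447 + 2000×526 + 2600×1265 + 3700×1785 + 3050×1522
  = 4666200 + 1559400 + 5875350 + 2255850 + 627000 + 473600 + 894000 + 1052000 + 3289000 + 6604500 + 4642100 = 31939000
Sum of weights = 1414 + 678 + 1703 + 1671 + 220 + 256 + 447 + 526 + 1265 + 1785 + 1522 = 11487
Weighted mean = 31939000 / 11487 = 2780.4475
Difference (weighted minus unweighted) = 194.08383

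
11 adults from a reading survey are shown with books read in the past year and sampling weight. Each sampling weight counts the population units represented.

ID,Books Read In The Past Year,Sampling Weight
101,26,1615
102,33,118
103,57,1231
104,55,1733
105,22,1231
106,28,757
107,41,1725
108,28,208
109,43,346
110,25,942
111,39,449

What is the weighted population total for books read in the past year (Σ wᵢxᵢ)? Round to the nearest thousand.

392000

Weighted total = 26×1615 + 33×118 + 57×1231 + 55×1733 + 22×1231 + 28×757 + 41×1725 + 28×208 + 43×346 + 25×942 + 39×449
  = 41990 + 3894 + 70167 + 95315 + 27082 + 21196 + 70725 + 5824 + 14878 + 23550 + 17511 = 392132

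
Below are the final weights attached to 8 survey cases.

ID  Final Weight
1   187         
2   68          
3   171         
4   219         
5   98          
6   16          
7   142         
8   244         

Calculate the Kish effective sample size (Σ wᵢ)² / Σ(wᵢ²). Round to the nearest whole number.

6

Σ wᵢ = 1145
Σ wᵢ² = 34969 + 4624 + 29241 + 47961 + 9604 + 256 + 20164 + 59536 = 206355
n_eff = 1145² / 206355 = 1311025 / 206355 = 6.3532505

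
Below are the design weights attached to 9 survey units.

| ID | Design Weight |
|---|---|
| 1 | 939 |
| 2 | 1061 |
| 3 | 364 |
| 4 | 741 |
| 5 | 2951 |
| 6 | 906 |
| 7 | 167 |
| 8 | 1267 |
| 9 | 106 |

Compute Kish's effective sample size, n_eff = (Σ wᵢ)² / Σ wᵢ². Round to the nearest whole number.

Σ wᵢ = 939 + 1061 + 364 + 741 + 2951 + 906 + 167 + 1267 + 106 = 8502
Σ wᵢ² = 881721 + 1125721 + 132496 + 549081 + 8708401 + 820836 + 27889 + 1605289 + 11236 = 13862670
n_eff = 8502² / 13862670 = 72284004 / 13862670 = 5.2142916

5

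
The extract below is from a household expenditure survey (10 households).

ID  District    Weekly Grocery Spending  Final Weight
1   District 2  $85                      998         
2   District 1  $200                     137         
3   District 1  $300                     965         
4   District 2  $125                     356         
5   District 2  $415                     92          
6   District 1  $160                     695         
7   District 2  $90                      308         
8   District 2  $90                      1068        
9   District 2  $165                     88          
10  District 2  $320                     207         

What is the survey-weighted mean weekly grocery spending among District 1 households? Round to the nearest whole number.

238

District 1 rows: 2, 3, 6
Weighted sum = 200×137 + 300×965 + 160×695
  = 27400 + 289500 + 111200 = 428100
Sum of weights = 137 + 965 + 695 = 1797
Weighted mean = 428100 / 1797 = 238.23038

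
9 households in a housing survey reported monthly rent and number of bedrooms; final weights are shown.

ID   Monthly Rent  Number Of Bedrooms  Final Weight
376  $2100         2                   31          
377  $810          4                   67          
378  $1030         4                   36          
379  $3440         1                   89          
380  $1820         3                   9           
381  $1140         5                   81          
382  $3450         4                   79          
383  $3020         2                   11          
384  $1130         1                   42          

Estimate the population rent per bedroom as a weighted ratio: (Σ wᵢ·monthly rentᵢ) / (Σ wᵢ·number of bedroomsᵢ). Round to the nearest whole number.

672

Σ wᵢ·y = 2100×31 + 810×67 + 1030×36 + 3440×89 + 1820×9 + 1140×81 + 3450×79 + 3020×11 + 1130×42
  = 65100 + 54270 + 37080 + 306160 + 16380 + 92340 + 272550 + 33220 + 47460 = 924560
Σ wᵢ·x = 2×31 + 4×67 + 4×36 + 1×89 + 3×9 + 5×81 + 4×79 + 2×11 + 1×42
  = 62 + 268 + 144 + 89 + 27 + 405 + 316 + 22 + 42 = 1375
Ratio = 924560 / 1375 = 672.40727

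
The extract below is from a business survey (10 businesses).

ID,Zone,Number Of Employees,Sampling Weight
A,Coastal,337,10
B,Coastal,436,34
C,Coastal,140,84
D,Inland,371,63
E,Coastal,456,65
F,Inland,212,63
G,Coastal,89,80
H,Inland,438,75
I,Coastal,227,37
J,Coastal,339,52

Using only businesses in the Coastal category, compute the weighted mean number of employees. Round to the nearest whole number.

Coastal rows: A, B, C, E, G, I, J
Weighted sum = 337×10 + 436×34 + 140×84 + 456×65 + 89×80 + 227×37 + 339×52
  = 3370 + 14824 + 11760 + 29640 + 7120 + 8399 + 17628 = 92741
Sum of weights = 362
Weighted mean = 92741 / 362 = 256.19061

256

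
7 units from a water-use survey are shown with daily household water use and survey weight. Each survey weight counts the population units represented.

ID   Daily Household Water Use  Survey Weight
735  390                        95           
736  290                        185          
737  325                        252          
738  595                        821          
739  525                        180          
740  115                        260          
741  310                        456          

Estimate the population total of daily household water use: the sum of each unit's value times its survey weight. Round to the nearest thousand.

Weighted total = 390×95 + 290×185 + 325×252 + 595×821 + 525×180 + 115×260 + 310×456
  = 926855

927000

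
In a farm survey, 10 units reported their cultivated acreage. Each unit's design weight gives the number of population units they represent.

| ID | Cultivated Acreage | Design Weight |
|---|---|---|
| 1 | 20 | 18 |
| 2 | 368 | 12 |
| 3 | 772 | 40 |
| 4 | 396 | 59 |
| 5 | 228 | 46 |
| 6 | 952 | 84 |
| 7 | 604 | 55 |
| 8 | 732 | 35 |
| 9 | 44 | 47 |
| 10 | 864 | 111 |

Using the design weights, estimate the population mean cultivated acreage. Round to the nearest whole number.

604

Weighted sum = 20×18 + 368×12 + 772×40 + 396×59 + 228×46 + 952×84 + 604×55 + 732×35 + 44×47 + 864×111
  = 360 + 4416 + 30880 + 23364 + 10488 + 79968 + 33220 + 25620 + 2068 + 95904 = 306288
Sum of weights = 18 + 12 + 40 + 59 + 46 + 84 + 55 + 35 + 47 + 111 = 507
Weighted mean = 306288 / 507 = 604.11834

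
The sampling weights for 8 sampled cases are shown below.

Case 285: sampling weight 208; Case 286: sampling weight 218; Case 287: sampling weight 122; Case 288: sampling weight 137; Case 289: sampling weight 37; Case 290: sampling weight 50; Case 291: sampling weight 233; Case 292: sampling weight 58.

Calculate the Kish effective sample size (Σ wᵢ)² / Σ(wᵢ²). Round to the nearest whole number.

6

Σ wᵢ = 1063
Σ wᵢ² = 43264 + 47524 + 14884 + 18769 + 1369 + 2500 + 54289 + 3364 = 185963
n_eff = 1063² / 185963 = 1129969 / 185963 = 6.0763109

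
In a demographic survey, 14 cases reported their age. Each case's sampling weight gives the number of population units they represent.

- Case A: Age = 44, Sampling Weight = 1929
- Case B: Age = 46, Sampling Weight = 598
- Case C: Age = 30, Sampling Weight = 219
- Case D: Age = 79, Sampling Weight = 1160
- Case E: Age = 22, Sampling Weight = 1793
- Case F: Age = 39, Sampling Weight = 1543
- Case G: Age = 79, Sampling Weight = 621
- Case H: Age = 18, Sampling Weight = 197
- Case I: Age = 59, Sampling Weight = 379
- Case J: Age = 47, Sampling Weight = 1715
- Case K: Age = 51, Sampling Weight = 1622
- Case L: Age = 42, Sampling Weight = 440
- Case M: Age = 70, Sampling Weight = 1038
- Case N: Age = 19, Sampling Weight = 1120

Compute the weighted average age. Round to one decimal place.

46.0

Weighted sum = 660930
Sum of weights = 14374
Weighted mean = 660930 / 14374 = 45.980938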